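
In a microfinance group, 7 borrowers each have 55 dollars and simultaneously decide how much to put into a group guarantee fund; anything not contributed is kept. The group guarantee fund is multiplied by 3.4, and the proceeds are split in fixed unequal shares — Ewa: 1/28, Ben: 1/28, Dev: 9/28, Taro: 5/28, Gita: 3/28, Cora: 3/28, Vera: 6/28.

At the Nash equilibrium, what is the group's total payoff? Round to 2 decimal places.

A player with share s gets back 3.4·s per unit contributed, so full contribution is dominant for anyone with s > 1/3.4 = 0.2941 and zero contribution is dominant for anyone below.
The only share above 0.2941 is Dev's 9/28, contributing 55; the remaining 6 contribute 0. Total contributed: 55.
The group guarantee fund pays out 3.4 × 55 = 187.00 in total (split across the unequal shares, but the aggregate is all that matters for the group sum).
The 6 free-riders keep 55 each, adding 330. Group total = 330 + 187.00 = 517.00.

517.00 dollars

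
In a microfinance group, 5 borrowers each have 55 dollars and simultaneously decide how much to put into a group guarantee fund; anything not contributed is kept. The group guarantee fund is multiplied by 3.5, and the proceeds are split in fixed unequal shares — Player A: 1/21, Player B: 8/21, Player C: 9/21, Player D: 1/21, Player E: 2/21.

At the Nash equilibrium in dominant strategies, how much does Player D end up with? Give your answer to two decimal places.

A player with share s gets back 3.5·s per unit contributed, so full contribution is dominant for anyone with s > 1/3.5 = 0.2857 and zero contribution is dominant for anyone below.
The shares above 0.2857 belong to Player B and Player C, contributing 55 each; the remaining 3 contribute 0. Total contributed: 110.
Player D keeps 55 and receives 3.5 × 110 × 1/21 = 18.33 from the group guarantee fund, for a payoff of 73.33.

73.33 dollars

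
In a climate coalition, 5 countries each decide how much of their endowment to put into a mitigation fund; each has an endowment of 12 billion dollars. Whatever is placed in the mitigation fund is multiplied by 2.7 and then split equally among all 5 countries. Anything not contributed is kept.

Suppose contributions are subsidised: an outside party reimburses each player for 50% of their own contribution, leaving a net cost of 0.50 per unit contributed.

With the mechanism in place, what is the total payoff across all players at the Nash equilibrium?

192.00 billion dollars

Under the mechanism each unit contributed yields (2.7/5) / 0.50 = 1.0800 back to its contributor per unit of net cost, which exceeds 1, making full contribution the dominant choice for everyone.
At the Nash equilibrium everyone contributes 12. Group total payoff = 5 × (12 × 0.50 + 2.7 × 12) = 192.00.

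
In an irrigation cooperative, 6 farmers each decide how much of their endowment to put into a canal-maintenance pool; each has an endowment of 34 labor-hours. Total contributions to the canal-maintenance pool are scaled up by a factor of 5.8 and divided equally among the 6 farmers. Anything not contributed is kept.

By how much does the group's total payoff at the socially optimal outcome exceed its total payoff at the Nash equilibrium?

979.20 labor-hours

Each contributed unit returns 5.8/6 = 0.9667 to its contributor — below 1 — so contributing 0 is dominant for every player. At the Nash equilibrium everyone keeps their 34, and the group total is 6 × 34 = 204.
Each contributed unit returns 5.800 to the group as a whole (0.9667 to each of 6 players), which exceeds 1, so the social optimum is full contribution: group total = 5.800 × 204 = 1183.20.
Efficiency loss = 1183.20 − 204 = 979.20.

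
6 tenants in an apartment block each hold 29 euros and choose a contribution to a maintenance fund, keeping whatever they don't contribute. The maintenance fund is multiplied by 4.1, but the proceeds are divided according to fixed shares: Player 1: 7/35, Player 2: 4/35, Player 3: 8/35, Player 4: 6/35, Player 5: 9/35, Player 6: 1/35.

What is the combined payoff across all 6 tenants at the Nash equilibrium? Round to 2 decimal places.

A player with share s gets back 4.1·s per unit contributed, so full contribution is dominant for anyone with s > 1/4.1 = 0.2439 and zero contribution is dominant for anyone below.
Only Player 5 (9/35) clears that bar, contributing 29; the remaining 5 contribute 0. Total contributed: 29.
The maintenance fund pays out 4.1 × 29 = 118.90 in total (split across the unequal shares, but the aggregate is all that matters for the group sum).
The 5 free-riders keep 29 each, adding 145. Group total = 145 + 118.90 = 263.90.

263.90 euros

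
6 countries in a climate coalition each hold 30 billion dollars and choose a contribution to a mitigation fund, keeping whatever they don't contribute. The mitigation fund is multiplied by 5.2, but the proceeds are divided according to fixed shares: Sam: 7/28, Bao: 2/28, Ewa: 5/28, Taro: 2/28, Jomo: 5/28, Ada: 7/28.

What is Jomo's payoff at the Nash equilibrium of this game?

85.71 billion dollars

For player j, contributing a unit is worthwhile iff 5.2 × (j's share) ≥ 1, i.e. iff j's share is at least 0.1923.
Sam and Ada are above the threshold, contributing 30 each; the remaining 4 contribute 0. Total contributed: 60.
Jomo keeps 30 and receives 5.2 × 60 × 5/28 = 55.71 from the mitigation fund, for a payoff of 85.71.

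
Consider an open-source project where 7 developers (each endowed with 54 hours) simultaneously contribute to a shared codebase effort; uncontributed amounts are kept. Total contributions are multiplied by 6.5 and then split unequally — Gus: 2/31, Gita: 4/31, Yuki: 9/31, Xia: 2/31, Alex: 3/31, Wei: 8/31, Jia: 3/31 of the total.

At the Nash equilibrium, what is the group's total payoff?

972.00 hours

Player j's private return per contributed unit is 6.5 × (j's share). Contributing is weakly dominant for j when that share is at least 1/6.5 = 0.1538, and contributing 0 is dominant otherwise.
Yuki and Wei clear that bar, contributing 54 each; the remaining 5 contribute 0. Total contributed: 108.
The shared codebase effort pays out 6.5 × 108 = 702.00 in total (split across the unequal shares, but the aggregate is all that matters for the group sum).
The 5 free-riders keep 54 each, adding 270. Group total = 270 + 702.00 = 972.00.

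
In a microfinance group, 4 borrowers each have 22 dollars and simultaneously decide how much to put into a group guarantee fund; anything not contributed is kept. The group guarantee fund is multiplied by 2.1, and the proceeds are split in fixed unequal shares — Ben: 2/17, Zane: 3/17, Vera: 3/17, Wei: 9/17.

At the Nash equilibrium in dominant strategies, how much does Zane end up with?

Each unit j contributes comes back to j as 2.1 × (j's share), so j prefers to contribute only if that share exceeds 1/2.1 = 0.4762; otherwise keeping the unit dominates.
Only Wei (9/17) clears that bar, contributing 22; the remaining 3 contribute 0. Total contributed: 22.
Zane keeps 22 and receives 2.1 × 22 × 3/17 = 8.15 from the group guarantee fund, for a payoff of 30.15.

30.15 dollars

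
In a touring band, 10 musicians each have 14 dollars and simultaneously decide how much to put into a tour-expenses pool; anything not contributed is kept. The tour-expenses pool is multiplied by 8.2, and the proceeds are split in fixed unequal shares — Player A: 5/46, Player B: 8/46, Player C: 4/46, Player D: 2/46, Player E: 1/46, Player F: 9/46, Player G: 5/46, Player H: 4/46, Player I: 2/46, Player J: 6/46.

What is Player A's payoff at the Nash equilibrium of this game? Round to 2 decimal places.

51.43 dollars

A player with share s gets back 8.2·s per unit contributed, so full contribution is dominant for anyone with s > 1/8.2 = 0.1220 and zero contribution is dominant for anyone below.
Player B, Player F and Player J are above the threshold, contributing 14 each; the remaining 7 contribute 0. Total contributed: 42.
Player A keeps 14 and receives 8.2 × 42 × 5/46 = 37.43 from the tour-expenses pool, for a payoff of 51.43.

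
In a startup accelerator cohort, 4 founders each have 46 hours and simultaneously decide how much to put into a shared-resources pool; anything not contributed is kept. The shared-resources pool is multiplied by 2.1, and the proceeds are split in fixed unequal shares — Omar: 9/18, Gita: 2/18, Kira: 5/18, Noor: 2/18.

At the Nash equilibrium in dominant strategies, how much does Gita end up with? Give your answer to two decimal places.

Each unit j contributes comes back to j as 2.1 × (j's share), so j prefers to contribute only if that share exceeds 1/2.1 = 0.4762; otherwise keeping the unit dominates.
Omar alone (share 9/18) is above the threshold, contributing 46; the remaining 3 contribute 0. Total contributed: 46.
Gita keeps 46 and receives 2.1 × 46 × 2/18 = 10.73 from the shared-resources pool, for a payoff of 56.73.

56.73 hours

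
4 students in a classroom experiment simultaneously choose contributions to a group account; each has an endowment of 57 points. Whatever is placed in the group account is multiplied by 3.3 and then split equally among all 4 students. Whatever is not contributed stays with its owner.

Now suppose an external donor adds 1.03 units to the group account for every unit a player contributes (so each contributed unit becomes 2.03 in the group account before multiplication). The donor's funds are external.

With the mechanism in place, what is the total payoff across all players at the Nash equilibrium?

1527.37 points

Under the mechanism each unit contributed yields 3.3 × 2.03 / 4 = 1.6748 back to its contributor per unit of net cost, which exceeds 1, making full contribution the dominant choice for everyone.
So the Nash equilibrium is full contribution by all 4; the group earns 3.3 × 2.03 × 228 = 1527.37.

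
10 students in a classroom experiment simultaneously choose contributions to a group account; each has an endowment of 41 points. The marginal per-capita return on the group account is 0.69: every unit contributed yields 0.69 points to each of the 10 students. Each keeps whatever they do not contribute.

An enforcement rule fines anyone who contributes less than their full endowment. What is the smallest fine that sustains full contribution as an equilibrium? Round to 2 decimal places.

Given the others contribute fully, the best deviation is to contribute 0 (any partial contribution still incurs the fine and gives up units whose private return 0.69 is below 1).
Deviating from 41 to 0 saves 41 points but forfeits the deviator's share of the drop in the group account: 0.69 × 41 = 28.29.
So the deviation gain is 41 − 28.29 = 12.71, and the fine must be at least 12.71 points to wipe it out.

12.71 points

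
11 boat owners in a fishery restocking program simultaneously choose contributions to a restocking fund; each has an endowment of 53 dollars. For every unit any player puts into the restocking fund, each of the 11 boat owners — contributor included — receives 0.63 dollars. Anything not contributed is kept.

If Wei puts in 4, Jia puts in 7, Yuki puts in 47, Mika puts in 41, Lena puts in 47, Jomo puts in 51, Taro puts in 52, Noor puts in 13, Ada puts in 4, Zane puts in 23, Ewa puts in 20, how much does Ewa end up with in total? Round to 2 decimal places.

227.67 dollars

Total contributed: 4 + 7 + 47 + 41 + 47 + 51 + 52 + 13 + 4 + 23 + 20 = 309.
Each receives 0.63 × 309 = 194.67 from the restocking fund.
Ewa keeps 53 − 20 = 33, so Ewa's payoff is 33 + 194.67 = 227.67.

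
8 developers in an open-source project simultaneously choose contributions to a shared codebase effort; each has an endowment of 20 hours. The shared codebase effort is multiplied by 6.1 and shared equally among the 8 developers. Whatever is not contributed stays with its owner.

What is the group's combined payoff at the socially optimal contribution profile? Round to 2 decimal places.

Each contributed unit returns 6.100 to the group as a whole (0.7625 to each of 8 players), which exceeds 1, so the social optimum is full contribution: group total = 6.100 × 160 = 976.00.

976.00 hours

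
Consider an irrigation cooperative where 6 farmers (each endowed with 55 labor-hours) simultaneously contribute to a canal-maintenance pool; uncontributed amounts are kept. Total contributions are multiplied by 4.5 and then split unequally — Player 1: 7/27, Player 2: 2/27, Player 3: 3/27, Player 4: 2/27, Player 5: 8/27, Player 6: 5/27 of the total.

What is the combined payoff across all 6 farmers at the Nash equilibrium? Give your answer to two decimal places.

715.00 labor-hours

A player with share s gets back 4.5·s per unit contributed, so full contribution is dominant for anyone with s > 1/4.5 = 0.2222 and zero contribution is dominant for anyone below.
Player 1 and Player 5 are above the threshold, contributing 55 each; the remaining 4 contribute 0. Total contributed: 110.
The canal-maintenance pool pays out 4.5 × 110 = 495.00 in total (split across the unequal shares, but the aggregate is all that matters for the group sum).
The 4 free-riders keep 55 each, adding 220. Group total = 220 + 495.00 = 715.00.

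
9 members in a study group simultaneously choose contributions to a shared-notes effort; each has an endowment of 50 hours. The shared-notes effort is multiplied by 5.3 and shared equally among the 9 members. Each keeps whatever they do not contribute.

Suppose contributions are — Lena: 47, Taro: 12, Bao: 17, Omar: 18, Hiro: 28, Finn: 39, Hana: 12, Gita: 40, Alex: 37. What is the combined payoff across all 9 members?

1525.00 hours

Total contributed: 47 + 12 + 17 + 18 + 28 + 39 + 12 + 40 + 37 = 250; total kept: 9 × 50 − 250 = 200.
The shared-notes effort pays out 5.3 × 250 = 1325.00 in aggregate.
Group total = 200 + 1325.00 = 1525.00.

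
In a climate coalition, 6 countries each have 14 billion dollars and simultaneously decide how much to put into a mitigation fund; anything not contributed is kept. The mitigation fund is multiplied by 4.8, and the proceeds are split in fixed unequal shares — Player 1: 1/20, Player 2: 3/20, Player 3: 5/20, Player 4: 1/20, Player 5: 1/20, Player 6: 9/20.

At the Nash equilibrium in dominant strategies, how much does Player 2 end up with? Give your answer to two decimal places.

34.16 billion dollars

Player j's private return per contributed unit is 4.8 × (j's share). Contributing is weakly dominant for j when that share is at least 1/4.8 = 0.2083, and contributing 0 is dominant otherwise.
The shares above 0.2083 belong to Player 3 and Player 6, contributing 14 each; the remaining 4 contribute 0. Total contributed: 28.
Player 2 keeps 14 and receives 4.8 × 28 × 3/20 = 20.16 from the mitigation fund, for a payoff of 34.16.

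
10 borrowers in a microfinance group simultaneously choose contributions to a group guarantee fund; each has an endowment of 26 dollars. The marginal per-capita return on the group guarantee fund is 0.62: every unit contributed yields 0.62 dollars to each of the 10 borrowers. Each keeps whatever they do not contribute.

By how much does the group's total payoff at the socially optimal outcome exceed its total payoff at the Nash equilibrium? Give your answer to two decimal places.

1352.00 dollars

The private return per contributed unit is 0.62 < 1, so contributing 0 is dominant for every player. At the Nash equilibrium everyone keeps their 26, and the group total is 10 × 26 = 260.
Each contributed unit returns 6.200 to the group as a whole (0.62 to each of 10 players), which exceeds 1, so the social optimum is full contribution: group total = 6.200 × 260 = 1612.00.
Efficiency loss = 1612.00 − 260 = 1352.00.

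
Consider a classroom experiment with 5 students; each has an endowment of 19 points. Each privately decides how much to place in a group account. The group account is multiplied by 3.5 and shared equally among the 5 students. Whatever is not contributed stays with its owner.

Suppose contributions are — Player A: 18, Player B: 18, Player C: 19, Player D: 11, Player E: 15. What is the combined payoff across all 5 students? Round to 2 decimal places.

Total contributed: 18 + 18 + 19 + 11 + 15 = 81; total kept: 5 × 19 − 81 = 14.
The group account pays out 3.5 × 81 = 283.50 in aggregate.
Group total = 14 + 283.50 = 297.50.

297.50 points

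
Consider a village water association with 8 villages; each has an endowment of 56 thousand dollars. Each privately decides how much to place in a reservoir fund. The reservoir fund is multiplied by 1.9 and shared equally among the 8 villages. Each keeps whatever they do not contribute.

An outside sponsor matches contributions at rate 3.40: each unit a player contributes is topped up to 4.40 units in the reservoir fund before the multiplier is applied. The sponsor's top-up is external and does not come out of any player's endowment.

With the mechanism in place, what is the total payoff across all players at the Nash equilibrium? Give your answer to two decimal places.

The effective private return per unit is now 1.9 × 4.40 / 8 = 1.0450 > 1, so every player's dominant strategy flips to full contribution.
So the Nash equilibrium is full contribution by all 8; the group earns 1.9 × 4.40 × 448 = 3745.28.

3745.28 thousand dollars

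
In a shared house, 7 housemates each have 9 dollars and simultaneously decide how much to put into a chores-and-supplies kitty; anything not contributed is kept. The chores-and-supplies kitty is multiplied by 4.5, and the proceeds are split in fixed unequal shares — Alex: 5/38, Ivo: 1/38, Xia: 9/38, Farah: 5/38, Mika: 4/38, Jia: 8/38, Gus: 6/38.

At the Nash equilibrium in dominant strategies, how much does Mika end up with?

A player with share s gets back 4.5·s per unit contributed, so full contribution is dominant for anyone with s > 1/4.5 = 0.2222 and zero contribution is dominant for anyone below.
The only share above 0.2222 is Xia's 9/38, contributing 9; the remaining 6 contribute 0. Total contributed: 9.
Mika keeps 9 and receives 4.5 × 9 × 4/38 = 4.26 from the chores-and-supplies kitty, for a payoff of 13.26.

13.26 dollars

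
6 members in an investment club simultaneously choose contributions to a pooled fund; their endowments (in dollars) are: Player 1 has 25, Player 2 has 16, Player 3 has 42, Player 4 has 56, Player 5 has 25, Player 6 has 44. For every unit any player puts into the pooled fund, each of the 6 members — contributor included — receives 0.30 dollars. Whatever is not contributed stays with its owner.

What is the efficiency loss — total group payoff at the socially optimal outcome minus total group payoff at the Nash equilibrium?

The private return per contributed unit is 0.30 < 1 for everyone, so the Nash equilibrium is zero contribution and the group total is Σ E_j = 25 + 16 + 42 + 56 + 25 + 44 = 208.
Each contributed unit returns 1.800 to the group, so the social optimum is full contribution by everyone: group total = 1.800 × 208 = 374.40.
Efficiency loss = (1.800 − 1) × 208 = 166.40.

166.40 dollars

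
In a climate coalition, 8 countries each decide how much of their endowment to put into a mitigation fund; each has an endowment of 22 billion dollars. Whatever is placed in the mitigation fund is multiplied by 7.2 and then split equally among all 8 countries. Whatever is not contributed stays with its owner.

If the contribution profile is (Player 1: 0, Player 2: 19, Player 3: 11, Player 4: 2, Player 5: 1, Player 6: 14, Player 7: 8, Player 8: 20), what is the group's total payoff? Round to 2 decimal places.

Total contributed: 0 + 19 + 11 + 2 + 1 + 14 + 8 + 20 = 75; total kept: 8 × 22 − 75 = 101.
The mitigation fund pays out 7.2 × 75 = 540.00 in aggregate.
Group total = 101 + 540.00 = 641.00.

641.00 billion dollars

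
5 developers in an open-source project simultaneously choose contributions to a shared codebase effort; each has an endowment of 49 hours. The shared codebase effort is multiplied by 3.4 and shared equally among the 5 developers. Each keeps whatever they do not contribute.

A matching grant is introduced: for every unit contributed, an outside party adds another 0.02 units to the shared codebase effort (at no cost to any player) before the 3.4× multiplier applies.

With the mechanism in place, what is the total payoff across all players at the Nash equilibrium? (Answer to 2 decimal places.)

245.00 hours

The effective private return is 3.4 × 1.02 / 5 = 0.6936, which is still under 1, so the mechanism doesn't change anyone's dominant strategy: zero contribution.
At the Nash equilibrium no one contributes; group total payoff = 5 × 49 = 245.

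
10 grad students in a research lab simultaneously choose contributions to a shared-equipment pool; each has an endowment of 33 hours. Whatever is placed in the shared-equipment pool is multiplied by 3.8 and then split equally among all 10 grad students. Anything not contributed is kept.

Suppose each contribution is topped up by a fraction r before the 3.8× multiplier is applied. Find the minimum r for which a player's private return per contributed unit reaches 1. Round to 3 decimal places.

1.632

With matching at rate r, one contributed unit becomes (1 + r) in the shared-equipment pool and returns 3.8 × (1 + r) / 10 to the contributor.
Setting this equal to 1: 1 + r = 10/3.8 = 2.6316.
So the minimum matching rate is r = 2.6316 − 1 = 1.632.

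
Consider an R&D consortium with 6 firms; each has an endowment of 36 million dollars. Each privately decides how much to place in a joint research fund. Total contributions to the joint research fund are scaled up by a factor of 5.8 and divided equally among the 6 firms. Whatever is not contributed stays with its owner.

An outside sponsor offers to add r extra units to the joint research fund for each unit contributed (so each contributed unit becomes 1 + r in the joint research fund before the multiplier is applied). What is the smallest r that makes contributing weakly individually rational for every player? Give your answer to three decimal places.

0.034

With matching at rate r, one contributed unit becomes (1 + r) in the joint research fund and returns 5.8 × (1 + r) / 6 to the contributor.
Setting this equal to 1: 1 + r = 6/5.8 = 1.0345.
So the minimum matching rate is r = 1.0345 − 1 = 0.034.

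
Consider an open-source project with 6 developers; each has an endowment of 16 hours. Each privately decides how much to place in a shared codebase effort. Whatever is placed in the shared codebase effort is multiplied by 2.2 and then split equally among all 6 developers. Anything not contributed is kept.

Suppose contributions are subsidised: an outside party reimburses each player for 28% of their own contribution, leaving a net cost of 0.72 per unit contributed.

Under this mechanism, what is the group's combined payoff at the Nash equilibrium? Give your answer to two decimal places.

Even with the mechanism, each unit contributed returns only (2.2/6) / 0.72 = 0.5093 per unit of net cost, so contributing nothing is still dominant.
At the Nash equilibrium no one contributes; group total payoff = 6 × 16 = 96.

96.00 hours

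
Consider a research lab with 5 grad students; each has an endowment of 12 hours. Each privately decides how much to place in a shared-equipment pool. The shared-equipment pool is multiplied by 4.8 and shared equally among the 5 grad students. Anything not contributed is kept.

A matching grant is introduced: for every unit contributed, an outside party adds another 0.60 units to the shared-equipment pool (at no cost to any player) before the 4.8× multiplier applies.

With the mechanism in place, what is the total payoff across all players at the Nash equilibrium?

The effective private return per unit is now 4.8 × 1.60 / 5 = 1.5360 > 1, so every player's dominant strategy flips to full contribution.
So the Nash equilibrium is full contribution by all 5; the group earns 4.8 × 1.60 × 60 = 460.80.

460.80 hours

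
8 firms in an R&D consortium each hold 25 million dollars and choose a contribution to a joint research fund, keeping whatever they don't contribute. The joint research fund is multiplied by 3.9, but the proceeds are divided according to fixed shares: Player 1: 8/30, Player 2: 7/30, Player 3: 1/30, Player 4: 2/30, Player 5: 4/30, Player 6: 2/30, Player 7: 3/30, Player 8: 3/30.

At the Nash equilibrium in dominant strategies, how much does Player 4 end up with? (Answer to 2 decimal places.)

Each unit j contributes comes back to j as 3.9 × (j's share), so j prefers to contribute only if that share exceeds 1/3.9 = 0.2564; otherwise keeping the unit dominates.
Only Player 1 (8/30) clears that bar, contributing 25; the remaining 7 contribute 0. Total contributed: 25.
Player 4 keeps 25 and receives 3.9 × 25 × 2/30 = 6.50 from the joint research fund, for a payoff of 31.50.

31.50 million dollars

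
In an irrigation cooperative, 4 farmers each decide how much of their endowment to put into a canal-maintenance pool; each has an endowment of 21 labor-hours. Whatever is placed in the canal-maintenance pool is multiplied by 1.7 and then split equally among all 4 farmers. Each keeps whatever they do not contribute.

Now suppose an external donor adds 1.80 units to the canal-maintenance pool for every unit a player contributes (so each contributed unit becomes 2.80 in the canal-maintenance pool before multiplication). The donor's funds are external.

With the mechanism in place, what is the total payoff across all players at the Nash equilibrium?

399.84 labor-hours

With the mechanism, a contributed unit returns 1.7 × 2.80 / 4 = 1.1900 per unit of net cost to the contributor — now above 1 — so contributing fully is weakly dominant for every player.
So the Nash equilibrium is full contribution by all 4; the group earns 1.7 × 2.80 × 84 = 399.84.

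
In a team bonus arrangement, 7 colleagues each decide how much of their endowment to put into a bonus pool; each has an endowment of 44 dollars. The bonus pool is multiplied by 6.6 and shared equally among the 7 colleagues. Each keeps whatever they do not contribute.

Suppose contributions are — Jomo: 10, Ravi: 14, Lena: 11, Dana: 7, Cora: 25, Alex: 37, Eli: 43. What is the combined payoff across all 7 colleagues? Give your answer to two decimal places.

1131.20 dollars

Total contributed: 10 + 14 + 11 + 7 + 25 + 37 + 43 = 147; total kept: 7 × 44 − 147 = 161.
The bonus pool pays out 6.6 × 147 = 970.20 in aggregate.
Group total = 161 + 970.20 = 1131.20.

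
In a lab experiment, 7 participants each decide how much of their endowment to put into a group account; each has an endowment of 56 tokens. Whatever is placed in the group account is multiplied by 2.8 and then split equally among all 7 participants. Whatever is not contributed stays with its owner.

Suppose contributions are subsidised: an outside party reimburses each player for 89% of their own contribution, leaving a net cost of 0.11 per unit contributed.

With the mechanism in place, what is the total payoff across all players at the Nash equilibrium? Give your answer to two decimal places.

Under the mechanism each unit contributed yields (2.8/7) / 0.11 = 3.6364 back to its contributor per unit of net cost, which exceeds 1, making full contribution the dominant choice for everyone.
At the Nash equilibrium everyone contributes 56. Group total payoff = 7 × (56 × 0.89 + 2.8 × 56) = 1446.48.

1446.48 tokens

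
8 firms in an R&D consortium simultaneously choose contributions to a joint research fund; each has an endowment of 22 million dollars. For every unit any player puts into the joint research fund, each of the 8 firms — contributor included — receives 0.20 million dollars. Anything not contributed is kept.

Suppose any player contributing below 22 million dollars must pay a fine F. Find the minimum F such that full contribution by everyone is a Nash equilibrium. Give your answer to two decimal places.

Given the others contribute fully, the best deviation is to contribute 0 (any partial contribution still incurs the fine and gives up units whose private return 0.20 is below 1).
Deviating from 22 to 0 saves 22 million dollars but forfeits the deviator's share of the drop in the joint research fund: 0.20 × 22 = 4.40.
So the deviation gain is 22 − 4.40 = 17.60, and the fine must be at least 17.60 million dollars to wipe it out.

17.60 million dollars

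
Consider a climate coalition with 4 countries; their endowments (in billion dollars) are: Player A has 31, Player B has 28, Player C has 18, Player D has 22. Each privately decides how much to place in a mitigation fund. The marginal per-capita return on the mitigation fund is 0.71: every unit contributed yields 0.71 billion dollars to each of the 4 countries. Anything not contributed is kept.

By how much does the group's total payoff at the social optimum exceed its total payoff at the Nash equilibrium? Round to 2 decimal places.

182.16 billion dollars

The private return per contributed unit is 0.71 < 1 for everyone, so the Nash equilibrium is zero contribution and the group total is Σ E_j = 31 + 28 + 18 + 22 = 99.
Each contributed unit returns 2.840 to the group, so the social optimum is full contribution by everyone: group total = 2.840 × 99 = 281.16.
Efficiency loss = (2.840 − 1) × 99 = 182.16.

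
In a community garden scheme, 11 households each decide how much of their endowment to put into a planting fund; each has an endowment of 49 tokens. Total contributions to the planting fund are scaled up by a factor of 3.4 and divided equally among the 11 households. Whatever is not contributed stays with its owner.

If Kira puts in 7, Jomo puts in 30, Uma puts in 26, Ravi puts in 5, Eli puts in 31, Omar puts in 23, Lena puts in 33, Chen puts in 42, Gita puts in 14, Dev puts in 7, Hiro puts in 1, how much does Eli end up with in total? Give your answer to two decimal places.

85.69 tokens

Total contributed: 7 + 30 + 26 + 5 + 31 + 23 + 33 + 42 + 14 + 7 + 1 = 219.
Each receives 3.4 × 219 / 11 = 67.69 from the planting fund.
Eli keeps 49 − 31 = 18, so Eli's payoff is 18 + 67.69 = 85.69.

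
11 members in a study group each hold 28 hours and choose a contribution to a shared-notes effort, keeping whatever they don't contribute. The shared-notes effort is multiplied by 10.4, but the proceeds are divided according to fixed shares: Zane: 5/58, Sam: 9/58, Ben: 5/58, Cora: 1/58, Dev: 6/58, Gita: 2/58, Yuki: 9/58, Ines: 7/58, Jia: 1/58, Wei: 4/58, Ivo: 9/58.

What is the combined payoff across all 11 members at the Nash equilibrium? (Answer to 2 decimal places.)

1624.00 hours

A player with share s gets back 10.4·s per unit contributed, so full contribution is dominant for anyone with s > 1/10.4 = 0.0962 and zero contribution is dominant for anyone below.
Sam, Dev, Yuki, Ines and Ivo clear that bar, contributing 28 each; the remaining 6 contribute 0. Total contributed: 140.
The shared-notes effort pays out 10.4 × 140 = 1456.00 in total (split across the unequal shares, but the aggregate is all that matters for the group sum).
The 6 free-riders keep 28 each, adding 168. Group total = 168 + 1456.00 = 1624.00.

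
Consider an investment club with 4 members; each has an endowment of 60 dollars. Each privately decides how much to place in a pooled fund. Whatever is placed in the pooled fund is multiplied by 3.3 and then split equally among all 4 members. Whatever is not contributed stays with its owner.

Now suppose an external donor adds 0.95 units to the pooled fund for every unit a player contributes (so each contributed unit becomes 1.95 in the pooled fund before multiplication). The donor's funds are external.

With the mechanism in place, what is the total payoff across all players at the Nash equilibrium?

With the mechanism, a contributed unit returns 3.3 × 1.95 / 4 = 1.6088 per unit of net cost to the contributor — now above 1 — so contributing fully is weakly dominant for every player.
At the Nash equilibrium everyone contributes 60. Group total payoff = 3.3 × 1.95 × 240 = 1544.40.

1544.40 dollars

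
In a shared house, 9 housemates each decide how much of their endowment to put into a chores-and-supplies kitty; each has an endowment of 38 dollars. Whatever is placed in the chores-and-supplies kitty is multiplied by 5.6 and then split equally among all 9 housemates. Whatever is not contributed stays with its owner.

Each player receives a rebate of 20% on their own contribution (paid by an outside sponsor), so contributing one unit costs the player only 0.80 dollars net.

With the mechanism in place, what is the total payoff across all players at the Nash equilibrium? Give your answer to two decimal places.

The effective private return is (5.6/9) / 0.80 = 0.7778, which is still under 1, so the mechanism doesn't change anyone's dominant strategy: zero contribution.
Everyone keeps their endowment and the group total is 9 × 38 = 342.

342.00 dollars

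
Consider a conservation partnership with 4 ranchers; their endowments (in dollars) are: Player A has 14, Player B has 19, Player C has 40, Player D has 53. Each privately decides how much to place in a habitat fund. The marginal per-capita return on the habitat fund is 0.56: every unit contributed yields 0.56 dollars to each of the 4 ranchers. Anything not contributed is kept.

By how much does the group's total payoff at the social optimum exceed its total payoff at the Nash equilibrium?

156.24 dollars

The private return per contributed unit is 0.56 < 1 for everyone, so the Nash equilibrium is zero contribution and the group total is Σ E_j = 14 + 19 + 40 + 53 = 126.
Each contributed unit returns 2.240 to the group, so the social optimum is full contribution by everyone: group total = 2.240 × 126 = 282.24.
Efficiency loss = (2.240 − 1) × 126 = 156.24.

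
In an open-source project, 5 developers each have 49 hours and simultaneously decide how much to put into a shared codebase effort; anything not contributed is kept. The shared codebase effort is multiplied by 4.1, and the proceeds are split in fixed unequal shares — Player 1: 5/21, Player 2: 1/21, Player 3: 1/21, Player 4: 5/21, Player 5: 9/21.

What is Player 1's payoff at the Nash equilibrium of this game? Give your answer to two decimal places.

Each unit j contributes comes back to j as 4.1 × (j's share), so j prefers to contribute only if that share exceeds 1/4.1 = 0.2439; otherwise keeping the unit dominates.
Only Player 5 (9/21) clears that bar, contributing 49; the remaining 4 contribute 0. Total contributed: 49.
Player 1 keeps 49 and receives 4.1 × 49 × 5/21 = 47.83 from the shared codebase effort, for a payoff of 96.83.

96.83 hours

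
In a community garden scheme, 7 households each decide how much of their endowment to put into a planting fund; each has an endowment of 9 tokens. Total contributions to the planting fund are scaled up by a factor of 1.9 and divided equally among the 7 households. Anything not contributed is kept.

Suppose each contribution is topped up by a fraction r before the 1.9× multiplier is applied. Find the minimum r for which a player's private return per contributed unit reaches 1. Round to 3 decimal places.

2.684

With matching at rate r, one contributed unit becomes (1 + r) in the planting fund and returns 1.9 × (1 + r) / 7 to the contributor.
Setting this equal to 1: 1 + r = 7/1.9 = 3.6842.
So the minimum matching rate is r = 3.6842 − 1 = 2.684.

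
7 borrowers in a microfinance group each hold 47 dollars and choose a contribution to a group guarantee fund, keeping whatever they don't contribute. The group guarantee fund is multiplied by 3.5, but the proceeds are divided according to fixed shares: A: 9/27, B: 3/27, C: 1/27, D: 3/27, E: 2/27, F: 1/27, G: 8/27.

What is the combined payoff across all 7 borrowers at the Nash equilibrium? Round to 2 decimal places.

Each unit j contributes comes back to j as 3.5 × (j's share), so j prefers to contribute only if that share exceeds 1/3.5 = 0.2857; otherwise keeping the unit dominates.
The shares above 0.2857 belong to A and G, contributing 47 each; the remaining 5 contribute 0. Total contributed: 94.
The group guarantee fund pays out 3.5 × 94 = 329.00 in total (split across the unequal shares, but the aggregate is all that matters for the group sum).
The 5 free-riders keep 47 each, adding 235. Group total = 235 + 329.00 = 564.00.

564.00 dollars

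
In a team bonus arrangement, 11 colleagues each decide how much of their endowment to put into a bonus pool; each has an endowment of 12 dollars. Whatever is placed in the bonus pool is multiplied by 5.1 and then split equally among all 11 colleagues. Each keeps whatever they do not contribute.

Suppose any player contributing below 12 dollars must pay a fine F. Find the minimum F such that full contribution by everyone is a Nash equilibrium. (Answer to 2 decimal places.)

Given the others contribute fully, the best deviation is to contribute 0 (any partial contribution still incurs the fine and gives up units whose private return 0.4636 is below 1).
Deviating from 12 to 0 saves 12 dollars but forfeits the deviator's share of the drop in the bonus pool: 5.1/11 × 12 = 5.56.
So the deviation gain is 12 − 5.56 = 6.44, and the fine must be at least 6.44 dollars to wipe it out.

6.44 dollars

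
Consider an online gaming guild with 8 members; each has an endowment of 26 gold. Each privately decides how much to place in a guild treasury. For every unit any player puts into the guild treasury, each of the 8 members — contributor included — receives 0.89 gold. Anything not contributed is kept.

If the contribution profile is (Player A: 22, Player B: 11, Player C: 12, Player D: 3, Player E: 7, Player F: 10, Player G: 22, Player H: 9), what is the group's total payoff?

Total contributed: 22 + 11 + 12 + 3 + 7 + 10 + 22 + 9 = 96; total kept: 8 × 26 − 96 = 112.
The guild treasury pays out 0.89 × 8 × 96 = 683.52 in aggregate.
Group total = 112 + 683.52 = 795.52.

795.52 gold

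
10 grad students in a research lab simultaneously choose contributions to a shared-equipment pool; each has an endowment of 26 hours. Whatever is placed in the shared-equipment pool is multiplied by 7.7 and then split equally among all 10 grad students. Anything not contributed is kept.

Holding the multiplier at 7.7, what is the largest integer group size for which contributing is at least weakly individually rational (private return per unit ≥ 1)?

Private return per unit is 7.7/(group size), which is ≥ 1 whenever the group size is ≤ 7.7.
The largest such integer is 7.

7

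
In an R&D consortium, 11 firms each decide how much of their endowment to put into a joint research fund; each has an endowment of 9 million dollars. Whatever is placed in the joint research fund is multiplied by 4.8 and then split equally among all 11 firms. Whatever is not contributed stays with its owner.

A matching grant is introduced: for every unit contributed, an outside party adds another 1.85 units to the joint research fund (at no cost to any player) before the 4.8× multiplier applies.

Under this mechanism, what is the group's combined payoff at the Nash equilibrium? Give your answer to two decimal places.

Under the mechanism each unit contributed yields 4.8 × 2.85 / 11 = 1.2436 back to its contributor per unit of net cost, which exceeds 1, making full contribution the dominant choice for everyone.
So the Nash equilibrium is full contribution by all 11; the group earns 4.8 × 2.85 × 99 = 1354.32.

1354.32 million dollars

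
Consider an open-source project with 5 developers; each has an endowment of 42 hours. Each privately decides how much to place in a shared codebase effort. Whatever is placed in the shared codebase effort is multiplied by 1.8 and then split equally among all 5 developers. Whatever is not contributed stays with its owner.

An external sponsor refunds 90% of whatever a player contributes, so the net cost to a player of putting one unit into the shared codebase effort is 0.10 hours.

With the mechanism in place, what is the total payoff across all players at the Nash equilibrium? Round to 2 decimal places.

567.00 hours

With the mechanism, a contributed unit returns (1.8/5) / 0.10 = 3.6000 per unit of net cost to the contributor — now above 1 — so contributing fully is weakly dominant for every player.
At the Nash equilibrium everyone contributes 42. Group total payoff = 5 × (42 × 0.90 + 1.8 × 42) = 567.00.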